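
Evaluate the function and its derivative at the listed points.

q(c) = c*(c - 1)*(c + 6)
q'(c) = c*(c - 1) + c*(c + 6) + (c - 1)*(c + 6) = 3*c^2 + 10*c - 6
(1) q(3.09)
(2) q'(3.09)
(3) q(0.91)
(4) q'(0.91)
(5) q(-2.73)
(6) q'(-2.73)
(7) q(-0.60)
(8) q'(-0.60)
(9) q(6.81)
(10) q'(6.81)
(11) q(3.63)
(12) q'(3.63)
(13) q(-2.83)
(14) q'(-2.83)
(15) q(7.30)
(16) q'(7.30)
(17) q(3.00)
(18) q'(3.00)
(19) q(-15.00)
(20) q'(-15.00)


(1) = 58.70
(2) = 53.54
(3) = -0.57
(4) = 5.58
(5) = 33.30
(6) = -10.94
(7) = 5.18
(8) = -10.92
(9) = 506.84
(10) = 201.23
(11) = 91.94
(12) = 69.83
(13) = 34.36
(14) = -10.27
(15) = 611.67
(16) = 226.87
(17) = 54.00
(18) = 51.00
(19) = -2160.00
(20) = 519.00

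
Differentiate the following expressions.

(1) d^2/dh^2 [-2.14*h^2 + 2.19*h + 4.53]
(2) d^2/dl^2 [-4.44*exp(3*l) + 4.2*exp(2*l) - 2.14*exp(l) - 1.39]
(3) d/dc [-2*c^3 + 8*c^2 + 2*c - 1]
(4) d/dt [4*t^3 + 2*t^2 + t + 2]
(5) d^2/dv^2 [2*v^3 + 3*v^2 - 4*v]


(1) = -4.28000000000000
(2) = (-39.96*exp(2*l) + 16.8*exp(l) - 2.14)*exp(l)
(3) = -6*c^2 + 16*c + 2
(4) = 12*t^2 + 4*t + 1
(5) = 12*v + 6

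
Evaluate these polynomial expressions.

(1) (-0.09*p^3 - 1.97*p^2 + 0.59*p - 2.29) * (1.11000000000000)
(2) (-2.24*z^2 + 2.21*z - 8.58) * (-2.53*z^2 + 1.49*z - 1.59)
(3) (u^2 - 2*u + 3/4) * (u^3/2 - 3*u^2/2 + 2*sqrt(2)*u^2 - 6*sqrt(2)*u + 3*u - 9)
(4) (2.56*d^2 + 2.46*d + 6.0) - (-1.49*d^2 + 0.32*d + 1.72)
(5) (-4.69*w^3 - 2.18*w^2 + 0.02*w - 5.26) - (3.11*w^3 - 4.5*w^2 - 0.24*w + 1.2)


(1) = -0.0999*p^3 - 2.1867*p^2 + 0.6549*p - 2.5419
(2) = 5.6672*z^4 - 8.9289*z^3 + 28.5619*z^2 - 16.2981*z + 13.6422
(3) = u^5/2 - 5*u^4/2 + 2*sqrt(2)*u^4 - 10*sqrt(2)*u^3 + 51*u^3/8 - 129*u^2/8 + 27*sqrt(2)*u^2/2 - 9*sqrt(2)*u/2 + 81*u/4 - 27/4
(4) = 4.05*d^2 + 2.14*d + 4.28
(5) = -7.8*w^3 + 2.32*w^2 + 0.26*w - 6.46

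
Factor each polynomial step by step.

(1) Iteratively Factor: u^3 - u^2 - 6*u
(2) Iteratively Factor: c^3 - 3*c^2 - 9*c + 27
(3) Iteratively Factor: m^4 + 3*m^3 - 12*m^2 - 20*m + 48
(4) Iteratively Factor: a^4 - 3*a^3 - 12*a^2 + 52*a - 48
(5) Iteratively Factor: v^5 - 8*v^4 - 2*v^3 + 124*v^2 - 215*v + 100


(1) = (u)*(u^2 - u - 6) = u*(u - 3)*(u + 2)
(2) = (c + 3)*(c^2 - 6*c + 9) = (c - 3)*(c + 3)*(c - 3)
(3) = (m + 4)*(m^3 - m^2 - 8*m + 12) = (m + 3)*(m + 4)*(m^2 - 4*m + 4) = (m - 2)*(m + 3)*(m + 4)*(m - 2)
(4) = (a - 3)*(a^3 - 12*a + 16) = (a - 3)*(a - 2)*(a^2 + 2*a - 8) = (a - 3)*(a - 2)^2*(a + 4)
(5) = (v - 5)*(v^4 - 3*v^3 - 17*v^2 + 39*v - 20) = (v - 5)*(v - 1)*(v^3 - 2*v^2 - 19*v + 20) = (v - 5)*(v - 1)*(v + 4)*(v^2 - 6*v + 5) = (v - 5)^2*(v - 1)*(v + 4)*(v - 1)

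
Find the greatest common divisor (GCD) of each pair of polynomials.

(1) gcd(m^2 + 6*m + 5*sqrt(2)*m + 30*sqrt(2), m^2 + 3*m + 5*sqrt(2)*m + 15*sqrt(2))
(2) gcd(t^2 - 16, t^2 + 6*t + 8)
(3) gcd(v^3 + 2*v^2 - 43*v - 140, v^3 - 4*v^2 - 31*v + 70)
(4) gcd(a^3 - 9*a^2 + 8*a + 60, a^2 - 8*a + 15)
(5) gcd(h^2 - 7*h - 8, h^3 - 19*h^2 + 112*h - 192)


(1) = gcd((m + 6)*(m + 5*sqrt(2)), (m + 3)*(m + 5*sqrt(2))) = m + 5*sqrt(2)
(2) = gcd((t - 4)*(t + 4), (t + 2)*(t + 4)) = t + 4
(3) = v^2 - 2*v - 35
(4) = a - 5
(5) = h - 8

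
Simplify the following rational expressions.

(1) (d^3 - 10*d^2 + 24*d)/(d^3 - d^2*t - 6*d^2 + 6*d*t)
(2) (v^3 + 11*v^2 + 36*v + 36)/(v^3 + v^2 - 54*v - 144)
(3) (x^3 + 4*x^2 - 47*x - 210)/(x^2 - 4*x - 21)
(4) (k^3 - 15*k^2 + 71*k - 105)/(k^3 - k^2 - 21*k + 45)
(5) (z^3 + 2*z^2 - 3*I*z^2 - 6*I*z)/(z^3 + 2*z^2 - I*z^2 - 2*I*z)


(1) = (4 - d)/(-d + t)
(2) = (v + 2)/(v - 8)
(3) = (x^2 + 11*x + 30)/(x + 3)
(4) = (k^2 - 12*k + 35)/(k^2 + 2*k - 15)
(5) = (z - 3*I)/(z - I)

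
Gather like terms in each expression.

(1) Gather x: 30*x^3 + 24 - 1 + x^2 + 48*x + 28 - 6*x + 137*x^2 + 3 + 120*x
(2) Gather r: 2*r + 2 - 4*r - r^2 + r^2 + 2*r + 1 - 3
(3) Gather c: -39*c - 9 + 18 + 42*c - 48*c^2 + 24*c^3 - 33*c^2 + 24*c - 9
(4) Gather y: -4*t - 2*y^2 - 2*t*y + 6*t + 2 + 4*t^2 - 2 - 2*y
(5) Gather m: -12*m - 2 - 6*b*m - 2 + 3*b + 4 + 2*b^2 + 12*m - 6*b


(1) = 30*x^3 + 138*x^2 + 162*x + 54
(2) = 0
(3) = 24*c^3 - 81*c^2 + 27*c
(4) = 4*t^2 + 2*t - 2*y^2 + y*(-2*t - 2)
(5) = 2*b^2 - 6*b*m - 3*b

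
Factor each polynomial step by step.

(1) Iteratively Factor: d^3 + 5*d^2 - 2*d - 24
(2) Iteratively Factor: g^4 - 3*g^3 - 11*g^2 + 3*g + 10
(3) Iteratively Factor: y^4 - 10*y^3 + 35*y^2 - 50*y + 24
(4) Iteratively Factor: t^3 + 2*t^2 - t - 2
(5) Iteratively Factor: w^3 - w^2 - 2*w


(1) = (d + 3)*(d^2 + 2*d - 8) = (d - 2)*(d + 3)*(d + 4)
(2) = (g - 5)*(g^3 + 2*g^2 - g - 2) = (g - 5)*(g + 2)*(g^2 - 1) = (g - 5)*(g + 1)*(g + 2)*(g - 1)
(3) = (y - 4)*(y^3 - 6*y^2 + 11*y - 6) = (y - 4)*(y - 3)*(y^2 - 3*y + 2) = (y - 4)*(y - 3)*(y - 1)*(y - 2)
(4) = (t + 2)*(t^2 - 1) = (t - 1)*(t + 2)*(t + 1)
(5) = (w - 2)*(w^2 + w) = w*(w - 2)*(w + 1)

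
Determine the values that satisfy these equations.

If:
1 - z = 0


Then:
z = 1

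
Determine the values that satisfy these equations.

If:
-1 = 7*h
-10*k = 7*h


Then:
h = -1/7
k = 1/10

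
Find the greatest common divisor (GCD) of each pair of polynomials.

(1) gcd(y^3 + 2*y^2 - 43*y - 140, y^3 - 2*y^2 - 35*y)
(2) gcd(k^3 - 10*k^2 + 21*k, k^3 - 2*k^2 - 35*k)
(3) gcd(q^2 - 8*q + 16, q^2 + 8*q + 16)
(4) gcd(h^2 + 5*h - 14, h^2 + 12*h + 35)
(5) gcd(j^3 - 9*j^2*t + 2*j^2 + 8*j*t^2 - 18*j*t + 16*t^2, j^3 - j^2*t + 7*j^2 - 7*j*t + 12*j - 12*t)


(1) = y^2 - 2*y - 35
(2) = gcd(k*(k - 7)*(k - 3), k*(k - 7)*(k + 5)) = k^2 - 7*k
(3) = gcd((q - 4)^2, (q + 4)^2) = 1
(4) = gcd((h - 2)*(h + 7), (h + 5)*(h + 7)) = h + 7
(5) = -j + t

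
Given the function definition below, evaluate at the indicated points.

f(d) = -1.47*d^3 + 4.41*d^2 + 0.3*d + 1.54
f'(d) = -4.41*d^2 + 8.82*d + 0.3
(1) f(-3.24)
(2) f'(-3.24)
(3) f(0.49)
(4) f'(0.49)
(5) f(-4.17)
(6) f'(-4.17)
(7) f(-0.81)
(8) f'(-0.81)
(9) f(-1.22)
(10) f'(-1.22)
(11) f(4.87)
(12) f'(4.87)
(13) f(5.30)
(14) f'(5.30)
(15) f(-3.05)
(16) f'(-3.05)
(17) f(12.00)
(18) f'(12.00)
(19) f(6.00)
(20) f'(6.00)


(1) = 96.86
(2) = -74.57
(3) = 2.57
(4) = 3.56
(5) = 183.57
(6) = -113.16
(7) = 4.97
(8) = -9.74
(9) = 10.41
(10) = -17.02
(11) = -62.19
(12) = -61.34
(13) = -91.84
(14) = -76.83
(15) = 83.36
(16) = -67.63
(17) = -1899.98
(18) = -528.90
(19) = -155.42
(20) = -105.54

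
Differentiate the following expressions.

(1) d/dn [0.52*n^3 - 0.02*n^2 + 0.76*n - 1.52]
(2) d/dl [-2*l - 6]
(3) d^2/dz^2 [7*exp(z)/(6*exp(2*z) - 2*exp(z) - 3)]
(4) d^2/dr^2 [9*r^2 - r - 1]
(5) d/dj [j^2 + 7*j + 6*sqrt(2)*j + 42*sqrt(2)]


(1) = 1.56*n^2 - 0.04*n + 0.76
(2) = -2
(3) = (252*exp(4*z) + 84*exp(3*z) + 756*exp(2*z) - 42*exp(z) + 63)*exp(z)/(216*exp(6*z) - 216*exp(5*z) - 252*exp(4*z) + 208*exp(3*z) + 126*exp(2*z) - 54*exp(z) - 27)
(4) = 18
(5) = 2*j + 7 + 6*sqrt(2)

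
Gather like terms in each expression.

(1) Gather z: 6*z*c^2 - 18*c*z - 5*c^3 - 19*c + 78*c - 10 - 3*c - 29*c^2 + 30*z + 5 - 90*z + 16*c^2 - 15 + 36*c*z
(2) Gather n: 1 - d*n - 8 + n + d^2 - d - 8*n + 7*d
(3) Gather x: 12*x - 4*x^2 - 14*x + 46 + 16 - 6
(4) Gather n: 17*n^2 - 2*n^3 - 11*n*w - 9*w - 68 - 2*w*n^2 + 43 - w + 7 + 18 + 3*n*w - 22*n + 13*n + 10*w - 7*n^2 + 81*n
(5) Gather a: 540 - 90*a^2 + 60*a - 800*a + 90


(1) = -5*c^3 - 13*c^2 + 56*c + z*(6*c^2 + 18*c - 60) - 20
(2) = d^2 + 6*d + n*(-d - 7) - 7
(3) = -4*x^2 - 2*x + 56
(4) = -2*n^3 + n^2*(10 - 2*w) + n*(72 - 8*w)
(5) = -90*a^2 - 740*a + 630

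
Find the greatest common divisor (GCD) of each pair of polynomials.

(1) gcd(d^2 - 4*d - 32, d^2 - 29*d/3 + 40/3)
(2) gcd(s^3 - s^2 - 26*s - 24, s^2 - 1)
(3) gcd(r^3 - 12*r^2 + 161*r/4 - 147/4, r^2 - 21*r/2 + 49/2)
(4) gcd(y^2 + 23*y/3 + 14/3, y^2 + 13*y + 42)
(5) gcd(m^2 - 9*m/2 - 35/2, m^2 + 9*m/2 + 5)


(1) = d - 8
(2) = s + 1
(3) = gcd((r - 7)*(r - 7/2)*(r - 3/2), (r - 7)*(r - 7/2)) = r^2 - 21*r/2 + 49/2
(4) = y + 7
(5) = m + 5/2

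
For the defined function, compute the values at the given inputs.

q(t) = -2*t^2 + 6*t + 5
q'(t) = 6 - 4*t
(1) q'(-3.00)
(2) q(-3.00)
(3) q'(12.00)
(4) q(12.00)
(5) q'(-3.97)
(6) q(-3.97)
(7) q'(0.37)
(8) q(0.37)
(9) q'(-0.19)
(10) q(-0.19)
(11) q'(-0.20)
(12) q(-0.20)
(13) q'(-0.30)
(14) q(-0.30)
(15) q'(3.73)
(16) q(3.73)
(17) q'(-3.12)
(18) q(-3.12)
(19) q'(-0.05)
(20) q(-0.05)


(1) = 18.00
(2) = -31.00
(3) = -42.00
(4) = -211.00
(5) = 21.88
(6) = -50.34
(7) = 4.52
(8) = 6.95
(9) = 6.76
(10) = 3.79
(11) = 6.80
(12) = 3.72
(13) = 7.20
(14) = 3.02
(15) = -8.92
(16) = -0.45
(17) = 18.48
(18) = -33.19
(19) = 6.20
(20) = 4.70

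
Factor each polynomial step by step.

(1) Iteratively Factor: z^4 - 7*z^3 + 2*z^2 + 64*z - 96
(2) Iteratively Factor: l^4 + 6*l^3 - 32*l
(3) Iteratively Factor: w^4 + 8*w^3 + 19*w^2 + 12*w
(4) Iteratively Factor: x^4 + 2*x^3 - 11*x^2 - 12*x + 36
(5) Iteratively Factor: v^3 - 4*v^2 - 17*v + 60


(1) = (z - 4)*(z^3 - 3*z^2 - 10*z + 24) = (z - 4)*(z - 2)*(z^2 - z - 12) = (z - 4)^2*(z - 2)*(z + 3)
(2) = (l + 4)*(l^3 + 2*l^2 - 8*l) = l*(l + 4)*(l^2 + 2*l - 8) = l*(l + 4)^2*(l - 2)
(3) = (w)*(w^3 + 8*w^2 + 19*w + 12) = w*(w + 4)*(w^2 + 4*w + 3) = w*(w + 3)*(w + 4)*(w + 1)
(4) = (x - 2)*(x^3 + 4*x^2 - 3*x - 18) = (x - 2)^2*(x^2 + 6*x + 9) = (x - 2)^2*(x + 3)*(x + 3)
(5) = (v - 5)*(v^2 + v - 12) = (v - 5)*(v - 3)*(v + 4)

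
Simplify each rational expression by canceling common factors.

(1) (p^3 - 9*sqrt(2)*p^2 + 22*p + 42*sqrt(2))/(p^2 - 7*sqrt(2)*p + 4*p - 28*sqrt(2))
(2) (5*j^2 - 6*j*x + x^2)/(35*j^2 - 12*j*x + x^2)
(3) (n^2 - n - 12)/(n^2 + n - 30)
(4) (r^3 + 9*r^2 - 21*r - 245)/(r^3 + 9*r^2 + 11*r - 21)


(1) = (p^2 - 2*sqrt(2)*p - 6)/(p + 4)
(2) = (-j + x)/(-7*j + x)
(3) = (n^2 - n - 12)/(n^2 + n - 30)
(4) = (r^2 + 2*r - 35)/(r^2 + 2*r - 3)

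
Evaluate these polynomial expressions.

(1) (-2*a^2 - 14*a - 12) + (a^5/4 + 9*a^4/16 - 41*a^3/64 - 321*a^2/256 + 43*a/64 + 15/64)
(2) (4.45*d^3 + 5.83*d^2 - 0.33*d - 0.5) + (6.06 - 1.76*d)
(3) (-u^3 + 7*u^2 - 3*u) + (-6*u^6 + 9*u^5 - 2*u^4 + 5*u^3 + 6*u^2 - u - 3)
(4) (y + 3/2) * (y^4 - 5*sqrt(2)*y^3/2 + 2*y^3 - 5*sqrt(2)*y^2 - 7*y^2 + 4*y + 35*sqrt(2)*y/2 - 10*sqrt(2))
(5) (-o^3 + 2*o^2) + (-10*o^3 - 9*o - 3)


(1) = a^5/4 + 9*a^4/16 - 41*a^3/64 - 833*a^2/256 - 853*a/64 - 753/64
(2) = 4.45*d^3 + 5.83*d^2 - 2.09*d + 5.56
(3) = -6*u^6 + 9*u^5 - 2*u^4 + 4*u^3 + 13*u^2 - 4*u - 3
(4) = y^5 - 5*sqrt(2)*y^4/2 + 7*y^4/2 - 35*sqrt(2)*y^3/4 - 4*y^3 - 13*y^2/2 + 10*sqrt(2)*y^2 + 6*y + 65*sqrt(2)*y/4 - 15*sqrt(2)
(5) = -11*o^3 + 2*o^2 - 9*o - 3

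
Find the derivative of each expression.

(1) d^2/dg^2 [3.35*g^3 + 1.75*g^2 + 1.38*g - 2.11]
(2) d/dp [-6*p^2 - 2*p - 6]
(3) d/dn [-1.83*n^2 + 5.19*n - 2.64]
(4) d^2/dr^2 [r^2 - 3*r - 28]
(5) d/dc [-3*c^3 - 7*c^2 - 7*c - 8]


(1) = 20.1*g + 3.5
(2) = -12*p - 2
(3) = 5.19 - 3.66*n
(4) = 2
(5) = -9*c^2 - 14*c - 7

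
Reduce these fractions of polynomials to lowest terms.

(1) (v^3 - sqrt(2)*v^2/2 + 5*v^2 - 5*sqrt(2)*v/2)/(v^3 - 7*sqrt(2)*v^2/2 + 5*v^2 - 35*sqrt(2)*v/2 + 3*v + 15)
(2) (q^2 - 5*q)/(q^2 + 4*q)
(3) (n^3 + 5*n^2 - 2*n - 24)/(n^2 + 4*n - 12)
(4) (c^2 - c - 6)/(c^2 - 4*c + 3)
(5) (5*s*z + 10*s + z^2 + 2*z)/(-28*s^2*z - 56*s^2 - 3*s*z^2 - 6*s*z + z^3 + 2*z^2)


(1) = 4*v/(4*v - 12*sqrt(2))
(2) = (q - 5)/(q + 4)
(3) = (n^2 + 7*n + 12)/(n + 6)
(4) = (c + 2)/(c - 1)
(5) = (5*s + z)/(-28*s^2 - 3*s*z + z^2)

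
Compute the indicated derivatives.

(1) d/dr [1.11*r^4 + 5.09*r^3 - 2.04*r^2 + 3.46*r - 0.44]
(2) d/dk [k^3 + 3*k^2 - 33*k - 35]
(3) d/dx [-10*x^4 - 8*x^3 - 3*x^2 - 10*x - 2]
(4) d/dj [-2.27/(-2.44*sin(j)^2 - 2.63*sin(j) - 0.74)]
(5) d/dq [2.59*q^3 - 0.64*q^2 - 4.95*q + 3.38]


(1) = 4.44*r^3 + 15.27*r^2 - 4.08*r + 3.46
(2) = 3*k^2 + 6*k - 33
(3) = -40*x^3 - 24*x^2 - 6*x - 10
(4) = -(11.0776*sin(j) + 5.9701)*cos(j)/(2.44*sin(j)^2 + 2.63*sin(j) + 0.74)^2
(5) = 7.77*q^2 - 1.28*q - 4.95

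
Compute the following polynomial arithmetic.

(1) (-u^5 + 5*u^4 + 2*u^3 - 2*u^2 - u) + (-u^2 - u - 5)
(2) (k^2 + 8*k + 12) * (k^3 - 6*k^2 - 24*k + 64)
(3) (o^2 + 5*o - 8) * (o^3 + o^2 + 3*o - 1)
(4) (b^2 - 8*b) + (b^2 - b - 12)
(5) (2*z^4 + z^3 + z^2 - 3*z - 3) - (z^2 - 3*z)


(1) = -u^5 + 5*u^4 + 2*u^3 - 3*u^2 - 2*u - 5
(2) = k^5 + 2*k^4 - 60*k^3 - 200*k^2 + 224*k + 768
(3) = o^5 + 6*o^4 + 6*o^2 - 29*o + 8
(4) = 2*b^2 - 9*b - 12
(5) = 2*z^4 + z^3 - 3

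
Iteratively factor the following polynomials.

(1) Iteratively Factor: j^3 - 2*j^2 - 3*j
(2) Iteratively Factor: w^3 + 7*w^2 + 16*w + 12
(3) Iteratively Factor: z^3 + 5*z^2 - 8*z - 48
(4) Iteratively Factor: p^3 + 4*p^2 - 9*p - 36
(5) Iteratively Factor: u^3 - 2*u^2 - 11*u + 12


(1) = (j - 3)*(j^2 + j) = (j - 3)*(j + 1)*(j)
(2) = (w + 3)*(w^2 + 4*w + 4) = (w + 2)*(w + 3)*(w + 2)
(3) = (z + 4)*(z^2 + z - 12) = (z - 3)*(z + 4)*(z + 4)
(4) = (p - 3)*(p^2 + 7*p + 12) = (p - 3)*(p + 3)*(p + 4)
(5) = (u - 1)*(u^2 - u - 12) = (u - 4)*(u - 1)*(u + 3)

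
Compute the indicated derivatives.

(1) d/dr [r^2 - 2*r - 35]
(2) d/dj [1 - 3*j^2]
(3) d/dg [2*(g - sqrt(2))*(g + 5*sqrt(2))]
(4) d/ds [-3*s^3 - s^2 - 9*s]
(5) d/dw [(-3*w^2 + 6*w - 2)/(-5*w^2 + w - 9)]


(1) = 2*r - 2
(2) = -6*j
(3) = 4*g + 8*sqrt(2)
(4) = -9*s^2 - 2*s - 9
(5) = (27*w^2 + 34*w - 52)/(25*w^4 - 10*w^3 + 91*w^2 - 18*w + 81)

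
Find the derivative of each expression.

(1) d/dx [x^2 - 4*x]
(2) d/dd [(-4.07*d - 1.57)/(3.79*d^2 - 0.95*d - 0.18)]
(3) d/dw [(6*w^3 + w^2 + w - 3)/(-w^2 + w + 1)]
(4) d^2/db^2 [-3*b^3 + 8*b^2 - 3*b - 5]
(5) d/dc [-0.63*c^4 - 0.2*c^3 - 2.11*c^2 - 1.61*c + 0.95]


(1) = 2*x - 4
(2) = (15.4253*d^2 + 11.9006*d - 0.7589)/(14.3641*d^4 - 7.201*d^3 - 0.4619*d^2 + 0.342*d + 0.0324)
(3) = 2*(-3*w^4 + 6*w^3 + 10*w^2 - 2*w + 2)/(w^4 - 2*w^3 - w^2 + 2*w + 1)
(4) = 16 - 18*b
(5) = -2.52*c^3 - 0.6*c^2 - 4.22*c - 1.61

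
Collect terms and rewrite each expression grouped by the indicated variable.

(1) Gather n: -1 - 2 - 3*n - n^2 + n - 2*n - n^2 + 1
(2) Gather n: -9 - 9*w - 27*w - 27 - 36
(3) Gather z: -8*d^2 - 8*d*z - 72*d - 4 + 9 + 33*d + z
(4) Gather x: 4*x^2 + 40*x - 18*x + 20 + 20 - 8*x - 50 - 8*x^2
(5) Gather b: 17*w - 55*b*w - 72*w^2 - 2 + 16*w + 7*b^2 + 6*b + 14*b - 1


(1) = -2*n^2 - 4*n - 2
(2) = -36*w - 72
(3) = -8*d^2 - 39*d + z*(1 - 8*d) + 5
(4) = -4*x^2 + 14*x - 10
(5) = 7*b^2 + b*(20 - 55*w) - 72*w^2 + 33*w - 3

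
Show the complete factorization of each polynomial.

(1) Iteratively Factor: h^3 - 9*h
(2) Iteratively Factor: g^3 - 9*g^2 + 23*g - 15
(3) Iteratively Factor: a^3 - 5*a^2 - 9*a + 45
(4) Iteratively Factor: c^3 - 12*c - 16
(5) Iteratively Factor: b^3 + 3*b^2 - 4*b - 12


(1) = (h + 3)*(h^2 - 3*h) = h*(h + 3)*(h - 3)
(2) = (g - 1)*(g^2 - 8*g + 15) = (g - 3)*(g - 1)*(g - 5)
(3) = (a + 3)*(a^2 - 8*a + 15) = (a - 5)*(a + 3)*(a - 3)
(4) = (c - 4)*(c^2 + 4*c + 4) = (c - 4)*(c + 2)*(c + 2)
(5) = (b + 3)*(b^2 - 4) = (b - 2)*(b + 3)*(b + 2)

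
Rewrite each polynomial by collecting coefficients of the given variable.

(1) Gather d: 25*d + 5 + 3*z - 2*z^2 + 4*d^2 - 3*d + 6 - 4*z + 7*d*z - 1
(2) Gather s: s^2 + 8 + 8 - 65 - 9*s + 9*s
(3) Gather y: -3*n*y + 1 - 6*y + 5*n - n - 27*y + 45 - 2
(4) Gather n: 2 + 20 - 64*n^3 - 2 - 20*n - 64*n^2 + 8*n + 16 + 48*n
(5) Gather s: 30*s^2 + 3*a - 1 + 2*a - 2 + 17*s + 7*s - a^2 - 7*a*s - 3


(1) = 4*d^2 + d*(7*z + 22) - 2*z^2 - z + 10
(2) = s^2 - 49
(3) = 4*n + y*(-3*n - 33) + 44
(4) = -64*n^3 - 64*n^2 + 36*n + 36
(5) = -a^2 + 5*a + 30*s^2 + s*(24 - 7*a) - 6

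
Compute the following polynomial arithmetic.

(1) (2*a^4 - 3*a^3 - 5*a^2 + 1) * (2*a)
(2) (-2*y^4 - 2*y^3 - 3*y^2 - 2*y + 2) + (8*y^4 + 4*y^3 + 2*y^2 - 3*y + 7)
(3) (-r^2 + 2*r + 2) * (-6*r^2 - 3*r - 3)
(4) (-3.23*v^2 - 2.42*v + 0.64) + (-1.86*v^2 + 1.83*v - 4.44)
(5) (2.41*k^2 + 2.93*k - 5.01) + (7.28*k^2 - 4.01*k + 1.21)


(1) = 4*a^5 - 6*a^4 - 10*a^3 + 2*a
(2) = 6*y^4 + 2*y^3 - y^2 - 5*y + 9
(3) = 6*r^4 - 9*r^3 - 15*r^2 - 12*r - 6
(4) = -5.09*v^2 - 0.59*v - 3.8
(5) = 9.69*k^2 - 1.08*k - 3.8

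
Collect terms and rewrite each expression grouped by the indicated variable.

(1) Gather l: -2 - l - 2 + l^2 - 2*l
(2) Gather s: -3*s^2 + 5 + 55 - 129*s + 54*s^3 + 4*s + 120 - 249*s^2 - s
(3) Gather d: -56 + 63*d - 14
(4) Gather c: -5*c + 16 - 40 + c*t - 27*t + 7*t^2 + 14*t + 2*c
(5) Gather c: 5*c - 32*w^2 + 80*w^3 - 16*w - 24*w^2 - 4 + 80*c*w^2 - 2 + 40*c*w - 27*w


(1) = l^2 - 3*l - 4
(2) = 54*s^3 - 252*s^2 - 126*s + 180
(3) = 63*d - 70
(4) = c*(t - 3) + 7*t^2 - 13*t - 24
(5) = c*(80*w^2 + 40*w + 5) + 80*w^3 - 56*w^2 - 43*w - 6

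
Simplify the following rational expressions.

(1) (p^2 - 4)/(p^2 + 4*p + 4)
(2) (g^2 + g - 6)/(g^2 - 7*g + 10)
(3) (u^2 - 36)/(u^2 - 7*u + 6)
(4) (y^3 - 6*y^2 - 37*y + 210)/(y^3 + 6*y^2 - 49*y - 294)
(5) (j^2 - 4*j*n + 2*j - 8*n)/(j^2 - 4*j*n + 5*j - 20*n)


(1) = (p - 2)/(p + 2)
(2) = (g + 3)/(g - 5)
(3) = (u + 6)/(u - 1)
(4) = (y - 5)/(y + 7)
(5) = (j + 2)/(j + 5)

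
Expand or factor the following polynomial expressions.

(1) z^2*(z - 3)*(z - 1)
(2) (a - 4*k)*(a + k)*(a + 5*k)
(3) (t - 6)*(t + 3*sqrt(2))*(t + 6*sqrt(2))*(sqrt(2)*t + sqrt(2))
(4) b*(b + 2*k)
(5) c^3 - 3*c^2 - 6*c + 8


(1) = z^4 - 4*z^3 + 3*z^2
(2) = a^3 + 2*a^2*k - 19*a*k^2 - 20*k^3
(3) = sqrt(2)*t^4 - 5*sqrt(2)*t^3 + 18*t^3 - 90*t^2 + 30*sqrt(2)*t^2 - 180*sqrt(2)*t - 108*t - 216*sqrt(2)
(4) = b^2 + 2*b*k
(5) = (c - 4)*(c - 1)*(c + 2)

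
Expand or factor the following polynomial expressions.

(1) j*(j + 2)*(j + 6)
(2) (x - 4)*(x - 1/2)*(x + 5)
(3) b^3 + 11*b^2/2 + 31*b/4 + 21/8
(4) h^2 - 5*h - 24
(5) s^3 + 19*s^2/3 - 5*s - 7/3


(1) = j^3 + 8*j^2 + 12*j
(2) = x^3 + x^2/2 - 41*x/2 + 10
(3) = (b + 1/2)*(b + 3/2)*(b + 7/2)
(4) = (h - 8)*(h + 3)
(5) = (s - 1)*(s + 1/3)*(s + 7)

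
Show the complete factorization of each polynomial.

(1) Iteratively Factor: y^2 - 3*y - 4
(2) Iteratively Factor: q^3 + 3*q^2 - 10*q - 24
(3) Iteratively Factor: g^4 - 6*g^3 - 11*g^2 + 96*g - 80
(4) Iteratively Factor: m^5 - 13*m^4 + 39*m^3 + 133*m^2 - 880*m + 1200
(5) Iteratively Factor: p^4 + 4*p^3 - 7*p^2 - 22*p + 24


(1) = (y + 1)*(y - 4)
(2) = (q - 3)*(q^2 + 6*q + 8) = (q - 3)*(q + 4)*(q + 2)
(3) = (g - 5)*(g^3 - g^2 - 16*g + 16) = (g - 5)*(g - 4)*(g^2 + 3*g - 4) = (g - 5)*(g - 4)*(g + 4)*(g - 1)
(4) = (m - 4)*(m^4 - 9*m^3 + 3*m^2 + 145*m - 300) = (m - 4)*(m + 4)*(m^3 - 13*m^2 + 55*m - 75) = (m - 5)*(m - 4)*(m + 4)*(m^2 - 8*m + 15) = (m - 5)*(m - 4)*(m - 3)*(m + 4)*(m - 5)
(5) = (p + 4)*(p^3 - 7*p + 6) = (p - 1)*(p + 4)*(p^2 + p - 6) = (p - 2)*(p - 1)*(p + 4)*(p + 3)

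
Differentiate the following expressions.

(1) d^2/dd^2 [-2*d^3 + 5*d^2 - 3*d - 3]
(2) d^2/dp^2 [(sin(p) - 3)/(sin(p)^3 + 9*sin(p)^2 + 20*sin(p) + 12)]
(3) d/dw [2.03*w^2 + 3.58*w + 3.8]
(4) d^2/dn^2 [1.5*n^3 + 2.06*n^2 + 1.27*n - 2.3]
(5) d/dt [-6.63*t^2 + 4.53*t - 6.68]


(1) = 10 - 12*d
(2) = (-4*sin(p)^7 + 302*sin(p)^5 + 1446*sin(p)^4 + 1634*sin(p)^3 - 1818*sin(p)^2 - 4536*sin(p) - 2232)/(sin(p)^3 + 9*sin(p)^2 + 20*sin(p) + 12)^3
(3) = 4.06*w + 3.58
(4) = 9.0*n + 4.12
(5) = 4.53 - 13.26*t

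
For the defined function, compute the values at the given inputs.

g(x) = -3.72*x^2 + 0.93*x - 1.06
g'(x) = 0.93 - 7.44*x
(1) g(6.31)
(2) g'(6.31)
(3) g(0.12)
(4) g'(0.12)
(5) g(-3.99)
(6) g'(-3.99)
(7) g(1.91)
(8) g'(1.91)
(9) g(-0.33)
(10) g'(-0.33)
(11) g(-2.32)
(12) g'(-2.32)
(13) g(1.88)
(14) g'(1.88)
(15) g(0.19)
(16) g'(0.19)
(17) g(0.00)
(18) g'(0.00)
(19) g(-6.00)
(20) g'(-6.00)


(1) = -143.31
(2) = -46.02
(3) = -1.00
(4) = 0.04
(5) = -63.99
(6) = 30.62
(7) = -12.85
(8) = -13.28
(9) = -1.77
(10) = 3.39
(11) = -23.24
(12) = 18.19
(13) = -12.46
(14) = -13.06
(15) = -1.02
(16) = -0.48
(17) = -1.06
(18) = 0.93
(19) = -140.56
(20) = 45.57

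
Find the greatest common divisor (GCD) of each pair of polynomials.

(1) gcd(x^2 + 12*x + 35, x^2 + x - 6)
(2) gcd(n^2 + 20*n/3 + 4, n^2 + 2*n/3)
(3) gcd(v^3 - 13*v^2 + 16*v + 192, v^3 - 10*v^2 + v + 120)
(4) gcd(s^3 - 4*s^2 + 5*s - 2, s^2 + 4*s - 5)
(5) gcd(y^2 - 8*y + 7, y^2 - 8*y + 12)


(1) = 1
(2) = gcd((n + 2/3)*(n + 6), n*(n + 2/3)) = n + 2/3
(3) = v^2 - 5*v - 24
(4) = s - 1
(5) = gcd((y - 7)*(y - 1), (y - 6)*(y - 2)) = 1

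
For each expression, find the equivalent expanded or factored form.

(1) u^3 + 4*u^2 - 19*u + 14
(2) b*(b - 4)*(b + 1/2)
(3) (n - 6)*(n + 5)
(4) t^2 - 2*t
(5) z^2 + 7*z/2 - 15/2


(1) = (u - 2)*(u - 1)*(u + 7)
(2) = b^3 - 7*b^2/2 - 2*b
(3) = n^2 - n - 30
(4) = t*(t - 2)
(5) = (z - 3/2)*(z + 5)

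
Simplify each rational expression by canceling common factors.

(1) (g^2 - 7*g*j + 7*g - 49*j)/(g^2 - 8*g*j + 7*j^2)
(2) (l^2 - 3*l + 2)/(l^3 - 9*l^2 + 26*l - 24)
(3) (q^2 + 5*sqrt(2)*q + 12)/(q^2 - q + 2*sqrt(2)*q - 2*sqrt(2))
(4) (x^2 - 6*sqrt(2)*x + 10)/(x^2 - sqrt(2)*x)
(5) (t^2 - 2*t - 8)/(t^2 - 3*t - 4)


(1) = (g + 7)/(g - j)
(2) = (l - 1)/(l^2 - 7*l + 12)
(3) = (q + 3*sqrt(2))/(q - 1)
(4) = (x - 5*sqrt(2))/x
(5) = (t + 2)/(t + 1)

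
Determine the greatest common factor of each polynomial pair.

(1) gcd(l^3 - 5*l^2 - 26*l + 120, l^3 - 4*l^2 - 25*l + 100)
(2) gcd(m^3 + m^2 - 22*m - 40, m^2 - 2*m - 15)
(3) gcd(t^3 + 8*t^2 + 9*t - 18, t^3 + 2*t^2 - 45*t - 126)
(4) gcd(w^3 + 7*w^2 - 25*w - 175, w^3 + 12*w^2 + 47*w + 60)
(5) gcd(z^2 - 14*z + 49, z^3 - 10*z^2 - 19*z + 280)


(1) = l^2 + l - 20
(2) = m - 5
(3) = gcd((t - 1)*(t + 3)*(t + 6), (t - 7)*(t + 3)*(t + 6)) = t^2 + 9*t + 18
(4) = gcd((w - 5)*(w + 5)*(w + 7), (w + 3)*(w + 4)*(w + 5)) = w + 5
(5) = z - 7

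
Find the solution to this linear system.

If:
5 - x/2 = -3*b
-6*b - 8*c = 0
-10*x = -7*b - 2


Then:
b = -98/53
c = 147/106
x = -58/53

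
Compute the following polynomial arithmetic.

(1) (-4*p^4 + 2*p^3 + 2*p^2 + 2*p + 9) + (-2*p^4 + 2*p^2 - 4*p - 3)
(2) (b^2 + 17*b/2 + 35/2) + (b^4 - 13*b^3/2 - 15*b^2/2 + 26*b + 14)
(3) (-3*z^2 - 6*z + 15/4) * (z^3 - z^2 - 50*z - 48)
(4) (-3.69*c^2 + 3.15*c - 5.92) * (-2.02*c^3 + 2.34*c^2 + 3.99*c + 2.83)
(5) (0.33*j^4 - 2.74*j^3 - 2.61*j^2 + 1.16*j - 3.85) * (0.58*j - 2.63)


(1) = -6*p^4 + 2*p^3 + 4*p^2 - 2*p + 6
(2) = b^4 - 13*b^3/2 - 13*b^2/2 + 69*b/2 + 63/2
(3) = -3*z^5 - 3*z^4 + 639*z^3/4 + 1761*z^2/4 + 201*z/2 - 180
(4) = 7.4538*c^5 - 14.9976*c^4 + 4.6063*c^3 - 11.727*c^2 - 14.7063*c - 16.7536
(5) = 0.1914*j^5 - 2.4571*j^4 + 5.6924*j^3 + 7.5371*j^2 - 5.2838*j + 10.1255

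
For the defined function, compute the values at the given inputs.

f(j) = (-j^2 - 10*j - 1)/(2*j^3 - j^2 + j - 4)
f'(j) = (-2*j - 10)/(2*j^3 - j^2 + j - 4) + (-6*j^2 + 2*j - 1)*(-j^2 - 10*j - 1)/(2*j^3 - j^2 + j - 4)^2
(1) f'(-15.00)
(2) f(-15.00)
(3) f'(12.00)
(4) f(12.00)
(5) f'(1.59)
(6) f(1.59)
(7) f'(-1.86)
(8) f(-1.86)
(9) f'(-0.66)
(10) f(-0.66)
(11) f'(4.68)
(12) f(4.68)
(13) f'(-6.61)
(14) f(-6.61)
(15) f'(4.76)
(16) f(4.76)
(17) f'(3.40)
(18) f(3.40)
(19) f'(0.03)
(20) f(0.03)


(1) = -0.00
(2) = 0.01
(3) = 0.01
(4) = -0.08
(5) = 21.99
(6) = -6.26
(7) = -0.45
(8) = -0.64
(9) = 0.74
(10) = -0.91
(11) = 0.15
(12) = -0.38
(13) = -0.02
(14) = -0.03
(15) = 0.14
(16) = -0.37
(17) = 0.42
(18) = -0.70
(19) = 2.61
(20) = 0.33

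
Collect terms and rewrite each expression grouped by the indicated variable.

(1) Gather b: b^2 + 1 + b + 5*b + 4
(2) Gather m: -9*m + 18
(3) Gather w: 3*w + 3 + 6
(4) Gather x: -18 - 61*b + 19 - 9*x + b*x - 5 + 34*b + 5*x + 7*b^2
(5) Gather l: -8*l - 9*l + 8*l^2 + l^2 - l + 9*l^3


(1) = b^2 + 6*b + 5
(2) = 18 - 9*m
(3) = 3*w + 9
(4) = 7*b^2 - 27*b + x*(b - 4) - 4
(5) = 9*l^3 + 9*l^2 - 18*l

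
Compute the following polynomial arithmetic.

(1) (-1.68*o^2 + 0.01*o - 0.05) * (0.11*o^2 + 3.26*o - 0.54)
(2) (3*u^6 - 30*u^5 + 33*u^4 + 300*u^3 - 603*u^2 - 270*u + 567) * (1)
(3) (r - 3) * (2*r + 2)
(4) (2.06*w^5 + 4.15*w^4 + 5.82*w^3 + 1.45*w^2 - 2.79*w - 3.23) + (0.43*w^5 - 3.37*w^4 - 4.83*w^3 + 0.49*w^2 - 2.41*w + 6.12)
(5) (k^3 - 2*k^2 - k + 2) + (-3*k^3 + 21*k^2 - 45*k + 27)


(1) = -0.1848*o^4 - 5.4757*o^3 + 0.9343*o^2 - 0.1684*o + 0.027
(2) = 3*u^6 - 30*u^5 + 33*u^4 + 300*u^3 - 603*u^2 - 270*u + 567
(3) = 2*r^2 - 4*r - 6
(4) = 2.49*w^5 + 0.78*w^4 + 0.99*w^3 + 1.94*w^2 - 5.2*w + 2.89
(5) = -2*k^3 + 19*k^2 - 46*k + 29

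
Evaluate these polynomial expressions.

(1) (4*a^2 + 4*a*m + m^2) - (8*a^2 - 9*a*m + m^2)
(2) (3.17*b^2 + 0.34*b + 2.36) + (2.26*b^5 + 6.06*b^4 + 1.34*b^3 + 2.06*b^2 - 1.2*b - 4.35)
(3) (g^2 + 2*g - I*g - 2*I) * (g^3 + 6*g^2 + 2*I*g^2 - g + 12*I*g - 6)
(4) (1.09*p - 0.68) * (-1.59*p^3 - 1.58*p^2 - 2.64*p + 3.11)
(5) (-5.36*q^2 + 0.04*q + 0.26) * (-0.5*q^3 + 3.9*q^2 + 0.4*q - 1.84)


(1) = -4*a^2 + 13*a*m
(2) = 2.26*b^5 + 6.06*b^4 + 1.34*b^3 + 5.23*b^2 - 0.86*b - 1.99
(3) = g^5 + 8*g^4 + I*g^4 + 13*g^3 + 8*I*g^3 + 8*g^2 + 13*I*g^2 + 12*g + 8*I*g + 12*I
(4) = -1.7331*p^4 - 0.641*p^3 - 1.8032*p^2 + 5.1851*p - 2.1148
(5) = 2.68*q^5 - 20.924*q^4 - 2.118*q^3 + 10.8924*q^2 + 0.0304*q - 0.4784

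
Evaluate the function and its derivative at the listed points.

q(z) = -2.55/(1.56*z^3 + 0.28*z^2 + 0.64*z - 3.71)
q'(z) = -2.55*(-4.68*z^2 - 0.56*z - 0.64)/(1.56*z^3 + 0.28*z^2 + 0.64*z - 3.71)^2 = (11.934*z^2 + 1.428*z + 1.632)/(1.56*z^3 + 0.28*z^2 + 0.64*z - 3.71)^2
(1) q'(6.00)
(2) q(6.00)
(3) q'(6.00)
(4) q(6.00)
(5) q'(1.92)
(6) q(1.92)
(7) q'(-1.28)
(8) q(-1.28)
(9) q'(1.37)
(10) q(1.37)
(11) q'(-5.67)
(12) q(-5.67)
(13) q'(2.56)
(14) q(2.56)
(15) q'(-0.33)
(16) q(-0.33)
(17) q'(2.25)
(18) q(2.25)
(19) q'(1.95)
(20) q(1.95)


(1) = 0.00
(2) = -0.01
(3) = 0.00
(4) = -0.01
(5) = 0.53
(6) = -0.27
(7) = 0.36
(8) = 0.35
(9) = 8.95
(10) = -1.50
(11) = 0.00
(12) = 0.01
(13) = 0.12
(14) = -0.10
(15) = 0.16
(16) = 0.65
(17) = 0.23
(18) = -0.15
(19) = 0.48
(20) = -0.25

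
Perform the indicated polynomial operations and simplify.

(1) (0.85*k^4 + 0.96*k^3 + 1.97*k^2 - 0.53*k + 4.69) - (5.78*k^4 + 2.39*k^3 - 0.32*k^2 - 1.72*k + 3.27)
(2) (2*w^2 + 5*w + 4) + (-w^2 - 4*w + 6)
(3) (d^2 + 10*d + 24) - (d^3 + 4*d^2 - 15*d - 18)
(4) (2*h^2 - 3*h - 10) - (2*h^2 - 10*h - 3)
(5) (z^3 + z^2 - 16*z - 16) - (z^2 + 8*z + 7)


(1) = -4.93*k^4 - 1.43*k^3 + 2.29*k^2 + 1.19*k + 1.42
(2) = w^2 + w + 10
(3) = -d^3 - 3*d^2 + 25*d + 42
(4) = 7*h - 7
(5) = z^3 - 24*z - 23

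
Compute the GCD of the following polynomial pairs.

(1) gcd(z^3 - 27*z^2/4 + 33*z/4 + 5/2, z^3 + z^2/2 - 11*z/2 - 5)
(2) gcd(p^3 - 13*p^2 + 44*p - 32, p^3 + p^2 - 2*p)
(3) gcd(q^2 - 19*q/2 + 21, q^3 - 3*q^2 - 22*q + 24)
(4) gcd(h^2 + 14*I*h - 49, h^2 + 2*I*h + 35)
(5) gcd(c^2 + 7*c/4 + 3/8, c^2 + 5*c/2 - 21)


(1) = gcd((z - 5)*(z - 2)*(z + 1/4), (z - 5/2)*(z + 1)*(z + 2)) = 1
(2) = gcd((p - 8)*(p - 4)*(p - 1), p*(p - 1)*(p + 2)) = p - 1
(3) = gcd((q - 6)*(q - 7/2), (q - 6)*(q - 1)*(q + 4)) = q - 6
(4) = gcd((h + 7*I)^2, (h - 5*I)*(h + 7*I)) = h + 7*I
(5) = 1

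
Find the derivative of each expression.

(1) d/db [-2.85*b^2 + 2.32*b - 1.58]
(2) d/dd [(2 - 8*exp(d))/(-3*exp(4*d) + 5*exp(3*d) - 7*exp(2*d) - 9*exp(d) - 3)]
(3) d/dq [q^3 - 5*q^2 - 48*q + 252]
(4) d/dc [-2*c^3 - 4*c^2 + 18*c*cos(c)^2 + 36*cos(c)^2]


(1) = 2.32 - 5.7*b
(2) = (-72*exp(4*d) + 104*exp(3*d) - 86*exp(2*d) + 28*exp(d) + 42)*exp(d)/(9*exp(8*d) - 30*exp(7*d) + 67*exp(6*d) - 16*exp(5*d) - 23*exp(4*d) + 96*exp(3*d) + 123*exp(2*d) + 54*exp(d) + 9)
(3) = 3*q^2 - 10*q - 48
(4) = -6*c^2 - 18*c*sin(2*c) - 8*c - 36*sin(2*c) + 18*cos(c)^2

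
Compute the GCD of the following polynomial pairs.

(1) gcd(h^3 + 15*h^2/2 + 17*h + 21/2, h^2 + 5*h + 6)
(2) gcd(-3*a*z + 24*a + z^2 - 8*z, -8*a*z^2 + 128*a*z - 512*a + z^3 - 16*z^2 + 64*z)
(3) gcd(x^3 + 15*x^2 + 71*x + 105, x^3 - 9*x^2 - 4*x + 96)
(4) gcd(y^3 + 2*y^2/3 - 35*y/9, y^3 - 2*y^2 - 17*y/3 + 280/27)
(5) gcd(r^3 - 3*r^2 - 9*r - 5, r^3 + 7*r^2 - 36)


(1) = h + 3
(2) = gcd((-3*a + z)*(z - 8), (-8*a + z)*(z - 8)^2) = z - 8
(3) = x + 3
(4) = gcd(y*(y - 5/3)*(y + 7/3), (y - 8/3)*(y - 5/3)*(y + 7/3)) = y^2 + 2*y/3 - 35/9
(5) = 1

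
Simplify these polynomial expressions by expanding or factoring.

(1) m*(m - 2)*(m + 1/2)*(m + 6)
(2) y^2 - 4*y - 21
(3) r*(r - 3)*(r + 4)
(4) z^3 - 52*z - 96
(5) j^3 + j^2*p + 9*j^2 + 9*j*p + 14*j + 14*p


(1) = m^4 + 9*m^3/2 - 10*m^2 - 6*m
(2) = (y - 7)*(y + 3)
(3) = r^3 + r^2 - 12*r
(4) = (z - 8)*(z + 2)*(z + 6)
(5) = (j + 2)*(j + 7)*(j + p)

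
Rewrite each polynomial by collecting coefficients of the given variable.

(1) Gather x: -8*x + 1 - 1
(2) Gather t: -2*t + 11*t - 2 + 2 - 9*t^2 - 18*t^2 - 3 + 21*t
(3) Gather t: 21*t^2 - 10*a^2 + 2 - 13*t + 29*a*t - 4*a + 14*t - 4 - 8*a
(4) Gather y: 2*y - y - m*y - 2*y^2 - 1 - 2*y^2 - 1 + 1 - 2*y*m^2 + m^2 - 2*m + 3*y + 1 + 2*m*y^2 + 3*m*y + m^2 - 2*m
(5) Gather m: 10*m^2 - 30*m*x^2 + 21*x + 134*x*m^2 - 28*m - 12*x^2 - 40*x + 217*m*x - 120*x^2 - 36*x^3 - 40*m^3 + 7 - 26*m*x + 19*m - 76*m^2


(1) = -8*x
(2) = -27*t^2 + 30*t - 3
(3) = -10*a^2 - 12*a + 21*t^2 + t*(29*a + 1) - 2
(4) = 2*m^2 - 4*m + y^2*(2*m - 4) + y*(-2*m^2 + 2*m + 4)
(5) = -40*m^3 + m^2*(134*x - 66) + m*(-30*x^2 + 191*x - 9) - 36*x^3 - 132*x^2 - 19*x + 7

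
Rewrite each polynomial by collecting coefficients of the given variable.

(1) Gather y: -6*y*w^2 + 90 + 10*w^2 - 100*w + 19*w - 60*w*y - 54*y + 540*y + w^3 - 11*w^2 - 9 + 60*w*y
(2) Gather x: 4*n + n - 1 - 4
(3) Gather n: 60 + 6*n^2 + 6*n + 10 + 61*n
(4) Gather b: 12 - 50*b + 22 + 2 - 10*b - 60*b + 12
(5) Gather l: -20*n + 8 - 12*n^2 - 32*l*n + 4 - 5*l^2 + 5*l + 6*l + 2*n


(1) = w^3 - w^2 - 81*w + y*(486 - 6*w^2) + 81
(2) = 5*n - 5
(3) = 6*n^2 + 67*n + 70
(4) = 48 - 120*b
(5) = -5*l^2 + l*(11 - 32*n) - 12*n^2 - 18*n + 12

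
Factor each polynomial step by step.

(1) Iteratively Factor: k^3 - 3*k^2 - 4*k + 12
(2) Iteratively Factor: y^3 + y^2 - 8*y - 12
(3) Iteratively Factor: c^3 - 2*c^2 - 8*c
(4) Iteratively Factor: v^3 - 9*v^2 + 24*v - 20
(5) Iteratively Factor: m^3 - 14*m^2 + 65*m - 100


(1) = (k + 2)*(k^2 - 5*k + 6) = (k - 2)*(k + 2)*(k - 3)
(2) = (y + 2)*(y^2 - y - 6) = (y + 2)^2*(y - 3)
(3) = (c + 2)*(c^2 - 4*c) = (c - 4)*(c + 2)*(c)
(4) = (v - 2)*(v^2 - 7*v + 10) = (v - 2)^2*(v - 5)
(5) = (m - 5)*(m^2 - 9*m + 20) = (m - 5)*(m - 4)*(m - 5)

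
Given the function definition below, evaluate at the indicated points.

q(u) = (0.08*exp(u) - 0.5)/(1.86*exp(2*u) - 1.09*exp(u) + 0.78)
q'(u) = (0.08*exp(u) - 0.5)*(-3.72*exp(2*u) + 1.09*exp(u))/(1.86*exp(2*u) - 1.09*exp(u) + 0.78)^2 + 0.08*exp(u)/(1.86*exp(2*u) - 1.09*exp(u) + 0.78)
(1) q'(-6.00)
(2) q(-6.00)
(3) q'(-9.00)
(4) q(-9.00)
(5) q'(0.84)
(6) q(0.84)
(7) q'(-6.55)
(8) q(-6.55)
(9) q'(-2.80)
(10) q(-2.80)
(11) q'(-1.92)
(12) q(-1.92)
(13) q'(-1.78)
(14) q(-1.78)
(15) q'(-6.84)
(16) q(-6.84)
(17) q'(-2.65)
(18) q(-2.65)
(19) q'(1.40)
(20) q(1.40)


(1) = -0.00
(2) = -0.64
(3) = -0.00
(4) = -0.64
(5) = 0.10
(6) = -0.04
(7) = -0.00
(8) = -0.64
(9) = -0.04
(10) = -0.69
(11) = -0.07
(12) = -0.74
(13) = -0.07
(14) = -0.75
(15) = -0.00
(16) = -0.64
(17) = -0.05
(18) = -0.69
(19) = 0.03
(20) = -0.01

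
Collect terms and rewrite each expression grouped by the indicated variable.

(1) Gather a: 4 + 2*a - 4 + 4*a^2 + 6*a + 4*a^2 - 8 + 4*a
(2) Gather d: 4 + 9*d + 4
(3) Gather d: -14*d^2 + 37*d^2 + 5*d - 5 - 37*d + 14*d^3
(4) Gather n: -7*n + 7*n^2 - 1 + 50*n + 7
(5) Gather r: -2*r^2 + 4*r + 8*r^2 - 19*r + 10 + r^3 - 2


(1) = 8*a^2 + 12*a - 8
(2) = 9*d + 8
(3) = 14*d^3 + 23*d^2 - 32*d - 5
(4) = 7*n^2 + 43*n + 6
(5) = r^3 + 6*r^2 - 15*r + 8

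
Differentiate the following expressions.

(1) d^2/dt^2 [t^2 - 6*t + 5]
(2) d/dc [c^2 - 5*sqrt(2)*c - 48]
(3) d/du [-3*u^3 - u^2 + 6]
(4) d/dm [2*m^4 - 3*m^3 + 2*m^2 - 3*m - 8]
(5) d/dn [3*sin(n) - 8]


(1) = 2
(2) = 2*c - 5*sqrt(2)
(3) = u*(-9*u - 2)
(4) = 8*m^3 - 9*m^2 + 4*m - 3
(5) = 3*cos(n)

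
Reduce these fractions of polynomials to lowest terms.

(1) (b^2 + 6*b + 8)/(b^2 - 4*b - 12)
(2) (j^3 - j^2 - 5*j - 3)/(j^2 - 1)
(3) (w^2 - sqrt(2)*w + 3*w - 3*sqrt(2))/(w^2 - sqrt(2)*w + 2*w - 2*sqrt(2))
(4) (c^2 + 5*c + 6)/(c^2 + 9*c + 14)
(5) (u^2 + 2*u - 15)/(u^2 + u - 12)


(1) = (b + 4)/(b - 6)
(2) = (j^2 - 2*j - 3)/(j - 1)
(3) = (w + 3)/(w + 2)
(4) = (c + 3)/(c + 7)
(5) = (u + 5)/(u + 4)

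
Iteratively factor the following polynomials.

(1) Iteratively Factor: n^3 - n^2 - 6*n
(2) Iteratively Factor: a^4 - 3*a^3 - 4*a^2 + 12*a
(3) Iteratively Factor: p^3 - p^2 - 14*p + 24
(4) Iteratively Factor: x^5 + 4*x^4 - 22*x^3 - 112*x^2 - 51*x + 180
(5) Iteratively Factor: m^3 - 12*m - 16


(1) = (n - 3)*(n^2 + 2*n) = n*(n - 3)*(n + 2)
(2) = (a)*(a^3 - 3*a^2 - 4*a + 12) = a*(a + 2)*(a^2 - 5*a + 6) = a*(a - 2)*(a + 2)*(a - 3)
(3) = (p - 3)*(p^2 + 2*p - 8) = (p - 3)*(p + 4)*(p - 2)
(4) = (x - 5)*(x^4 + 9*x^3 + 23*x^2 + 3*x - 36) = (x - 5)*(x + 4)*(x^3 + 5*x^2 + 3*x - 9) = (x - 5)*(x + 3)*(x + 4)*(x^2 + 2*x - 3) = (x - 5)*(x + 3)^2*(x + 4)*(x - 1)
(5) = (m - 4)*(m^2 + 4*m + 4) = (m - 4)*(m + 2)*(m + 2)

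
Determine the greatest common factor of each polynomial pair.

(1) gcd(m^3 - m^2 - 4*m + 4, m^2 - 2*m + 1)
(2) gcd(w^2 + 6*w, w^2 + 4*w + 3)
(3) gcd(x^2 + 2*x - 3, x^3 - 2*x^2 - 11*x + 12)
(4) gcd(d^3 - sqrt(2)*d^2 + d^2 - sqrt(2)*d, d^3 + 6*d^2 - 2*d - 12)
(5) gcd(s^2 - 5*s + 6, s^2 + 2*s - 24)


(1) = m - 1
(2) = 1
(3) = gcd((x - 1)*(x + 3), (x - 4)*(x - 1)*(x + 3)) = x^2 + 2*x - 3
(4) = d - sqrt(2)
(5) = gcd((s - 3)*(s - 2), (s - 4)*(s + 6)) = 1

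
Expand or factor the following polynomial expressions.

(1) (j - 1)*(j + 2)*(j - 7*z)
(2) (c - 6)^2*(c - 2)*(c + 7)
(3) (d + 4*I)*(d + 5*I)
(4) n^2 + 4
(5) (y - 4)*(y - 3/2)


(1) = j^3 - 7*j^2*z + j^2 - 7*j*z - 2*j + 14*z
(2) = c^4 - 7*c^3 - 38*c^2 + 348*c - 504
(3) = d^2 + 9*I*d - 20
(4) = (n - 2*I)*(n + 2*I)
(5) = y^2 - 11*y/2 + 6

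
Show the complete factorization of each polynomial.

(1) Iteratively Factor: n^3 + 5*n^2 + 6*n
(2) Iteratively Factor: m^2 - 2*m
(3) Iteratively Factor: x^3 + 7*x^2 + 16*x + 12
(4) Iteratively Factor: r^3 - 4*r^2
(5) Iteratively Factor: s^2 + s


(1) = (n + 2)*(n^2 + 3*n) = (n + 2)*(n + 3)*(n)
(2) = (m)*(m - 2)
(3) = (x + 2)*(x^2 + 5*x + 6) = (x + 2)^2*(x + 3)
(4) = (r)*(r^2 - 4*r) = r^2*(r - 4)
(5) = (s)*(s + 1)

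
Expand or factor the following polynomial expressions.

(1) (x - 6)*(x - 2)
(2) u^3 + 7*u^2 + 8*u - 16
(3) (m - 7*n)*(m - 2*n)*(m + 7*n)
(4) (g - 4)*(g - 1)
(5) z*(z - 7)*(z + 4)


(1) = x^2 - 8*x + 12
(2) = (u - 1)*(u + 4)^2
(3) = m^3 - 2*m^2*n - 49*m*n^2 + 98*n^3
(4) = g^2 - 5*g + 4
(5) = z^3 - 3*z^2 - 28*z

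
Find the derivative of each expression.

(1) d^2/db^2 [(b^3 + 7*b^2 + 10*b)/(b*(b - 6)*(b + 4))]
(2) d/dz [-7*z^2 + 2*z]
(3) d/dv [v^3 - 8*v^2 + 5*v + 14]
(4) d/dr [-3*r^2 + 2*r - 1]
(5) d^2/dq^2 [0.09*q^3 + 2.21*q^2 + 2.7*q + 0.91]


(1) = 2*(9*b^3 + 102*b^2 + 444*b + 520)/(b^6 - 6*b^5 - 60*b^4 + 280*b^3 + 1440*b^2 - 3456*b - 13824)
(2) = 2 - 14*z
(3) = 3*v^2 - 16*v + 5
(4) = 2 - 6*r
(5) = 0.54*q + 4.42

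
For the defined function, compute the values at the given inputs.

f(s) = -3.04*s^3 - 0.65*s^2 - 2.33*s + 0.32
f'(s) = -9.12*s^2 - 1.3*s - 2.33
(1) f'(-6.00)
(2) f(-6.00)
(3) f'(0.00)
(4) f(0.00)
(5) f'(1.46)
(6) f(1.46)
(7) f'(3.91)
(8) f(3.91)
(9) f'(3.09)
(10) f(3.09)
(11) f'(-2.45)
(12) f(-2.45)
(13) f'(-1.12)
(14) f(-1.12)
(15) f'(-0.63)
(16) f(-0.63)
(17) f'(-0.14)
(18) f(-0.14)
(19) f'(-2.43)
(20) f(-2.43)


(1) = -322.85
(2) = 647.54
(3) = -2.33
(4) = 0.32
(5) = -23.67
(6) = -13.93
(7) = -146.84
(8) = -200.45
(9) = -93.43
(10) = -102.78
(11) = -53.89
(12) = 46.83
(13) = -12.31
(14) = 6.39
(15) = -5.13
(16) = 2.29
(17) = -2.33
(18) = 0.64
(19) = -53.02
(20) = 45.76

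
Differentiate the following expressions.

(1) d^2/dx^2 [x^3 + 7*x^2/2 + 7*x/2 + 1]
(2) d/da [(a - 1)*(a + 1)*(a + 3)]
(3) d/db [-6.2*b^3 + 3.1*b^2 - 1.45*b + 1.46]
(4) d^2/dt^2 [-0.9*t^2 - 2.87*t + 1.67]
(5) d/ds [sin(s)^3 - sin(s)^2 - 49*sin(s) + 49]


(1) = 6*x + 7
(2) = 3*a^2 + 6*a - 1
(3) = -18.6*b^2 + 6.2*b - 1.45
(4) = -1.80000000000000
(5) = (3*sin(s)^2 - 2*sin(s) - 49)*cos(s)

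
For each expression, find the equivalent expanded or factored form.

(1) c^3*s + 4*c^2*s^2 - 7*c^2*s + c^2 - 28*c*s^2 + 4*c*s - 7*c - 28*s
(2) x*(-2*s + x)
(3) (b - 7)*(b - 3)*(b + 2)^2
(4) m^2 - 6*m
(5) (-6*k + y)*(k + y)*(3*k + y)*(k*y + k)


(1) = (c - 7)*(c + 4*s)*(c*s + 1)
(2) = -2*s*x + x^2
(3) = b^4 - 6*b^3 - 15*b^2 + 44*b + 84
(4) = m*(m - 6)
(5) = -18*k^4*y - 18*k^4 - 21*k^3*y^2 - 21*k^3*y - 2*k^2*y^3 - 2*k^2*y^2 + k*y^4 + k*y^3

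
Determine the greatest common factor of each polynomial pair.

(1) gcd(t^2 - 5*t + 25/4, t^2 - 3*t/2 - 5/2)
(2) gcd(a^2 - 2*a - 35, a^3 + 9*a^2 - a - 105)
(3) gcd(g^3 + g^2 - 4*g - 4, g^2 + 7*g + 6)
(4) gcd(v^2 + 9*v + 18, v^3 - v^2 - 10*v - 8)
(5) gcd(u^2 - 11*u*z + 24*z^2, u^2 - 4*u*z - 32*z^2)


(1) = gcd((t - 5/2)^2, (t - 5/2)*(t + 1)) = t - 5/2
(2) = a + 5
(3) = g + 1
(4) = 1
(5) = -u + 8*z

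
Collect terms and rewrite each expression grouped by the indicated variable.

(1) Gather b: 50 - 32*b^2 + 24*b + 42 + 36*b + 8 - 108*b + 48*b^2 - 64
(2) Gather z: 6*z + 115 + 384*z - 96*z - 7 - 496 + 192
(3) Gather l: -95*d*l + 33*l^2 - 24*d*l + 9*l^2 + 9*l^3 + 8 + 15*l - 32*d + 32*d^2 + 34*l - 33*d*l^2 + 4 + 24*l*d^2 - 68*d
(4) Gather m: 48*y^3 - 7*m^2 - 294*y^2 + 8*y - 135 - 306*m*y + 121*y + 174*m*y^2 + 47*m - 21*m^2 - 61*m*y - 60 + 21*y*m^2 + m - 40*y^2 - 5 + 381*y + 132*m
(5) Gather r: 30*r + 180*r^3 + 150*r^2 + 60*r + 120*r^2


(1) = 16*b^2 - 48*b + 36
(2) = 294*z - 196
(3) = 32*d^2 - 100*d + 9*l^3 + l^2*(42 - 33*d) + l*(24*d^2 - 119*d + 49) + 12
(4) = m^2*(21*y - 28) + m*(174*y^2 - 367*y + 180) + 48*y^3 - 334*y^2 + 510*y - 200
(5) = 180*r^3 + 270*r^2 + 90*r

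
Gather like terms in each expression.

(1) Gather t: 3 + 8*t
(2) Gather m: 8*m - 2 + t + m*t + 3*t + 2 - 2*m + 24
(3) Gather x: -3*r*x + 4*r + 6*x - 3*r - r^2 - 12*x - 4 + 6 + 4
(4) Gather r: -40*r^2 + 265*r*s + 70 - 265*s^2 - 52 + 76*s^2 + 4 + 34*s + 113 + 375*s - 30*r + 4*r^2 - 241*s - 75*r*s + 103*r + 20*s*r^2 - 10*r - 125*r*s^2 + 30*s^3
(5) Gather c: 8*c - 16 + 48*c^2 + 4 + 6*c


(1) = 8*t + 3
(2) = m*(t + 6) + 4*t + 24
(3) = -r^2 + r + x*(-3*r - 6) + 6
(4) = r^2*(20*s - 36) + r*(-125*s^2 + 190*s + 63) + 30*s^3 - 189*s^2 + 168*s + 135
(5) = 48*c^2 + 14*c - 12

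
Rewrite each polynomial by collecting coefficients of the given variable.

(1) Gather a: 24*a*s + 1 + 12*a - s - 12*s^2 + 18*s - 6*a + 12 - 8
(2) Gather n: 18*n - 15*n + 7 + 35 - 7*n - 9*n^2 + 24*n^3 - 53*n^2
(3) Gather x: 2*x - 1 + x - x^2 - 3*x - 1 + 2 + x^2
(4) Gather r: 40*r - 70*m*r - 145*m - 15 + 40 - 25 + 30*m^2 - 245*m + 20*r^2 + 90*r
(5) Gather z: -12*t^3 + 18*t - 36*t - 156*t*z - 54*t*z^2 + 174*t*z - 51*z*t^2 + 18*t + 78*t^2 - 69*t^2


(1) = a*(24*s + 6) - 12*s^2 + 17*s + 5
(2) = 24*n^3 - 62*n^2 - 4*n + 42
(3) = 0
(4) = 30*m^2 - 390*m + 20*r^2 + r*(130 - 70*m)
(5) = -12*t^3 + 9*t^2 - 54*t*z^2 + z*(-51*t^2 + 18*t)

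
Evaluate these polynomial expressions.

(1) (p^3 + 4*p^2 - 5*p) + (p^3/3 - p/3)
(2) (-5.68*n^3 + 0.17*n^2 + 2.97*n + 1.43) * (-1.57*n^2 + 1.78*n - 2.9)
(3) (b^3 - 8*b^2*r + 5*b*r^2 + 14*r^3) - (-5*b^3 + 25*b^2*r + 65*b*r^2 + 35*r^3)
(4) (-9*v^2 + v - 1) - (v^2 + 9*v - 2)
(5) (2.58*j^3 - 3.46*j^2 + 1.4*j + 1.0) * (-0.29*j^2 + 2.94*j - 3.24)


(1) = 4*p^3/3 + 4*p^2 - 16*p/3
(2) = 8.9176*n^5 - 10.3773*n^4 + 12.1117*n^3 + 2.5485*n^2 - 6.0676*n - 4.147
(3) = 6*b^3 - 33*b^2*r - 60*b*r^2 - 21*r^3
(4) = -10*v^2 - 8*v + 1
(5) = -0.7482*j^5 + 8.5886*j^4 - 18.9376*j^3 + 15.0364*j^2 - 1.596*j - 3.24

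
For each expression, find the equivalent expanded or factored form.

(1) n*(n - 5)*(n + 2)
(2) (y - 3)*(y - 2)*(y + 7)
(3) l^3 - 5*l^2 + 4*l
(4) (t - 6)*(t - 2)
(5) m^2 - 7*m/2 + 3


(1) = n^3 - 3*n^2 - 10*n
(2) = y^3 + 2*y^2 - 29*y + 42
(3) = l*(l - 4)*(l - 1)
(4) = t^2 - 8*t + 12
(5) = (m - 2)*(m - 3/2)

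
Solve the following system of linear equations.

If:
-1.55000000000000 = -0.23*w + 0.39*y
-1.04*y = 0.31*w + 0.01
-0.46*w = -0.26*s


Then:
s = 7.90
w = 4.47
y = -1.34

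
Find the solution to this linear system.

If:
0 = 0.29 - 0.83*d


Then:
d = 0.35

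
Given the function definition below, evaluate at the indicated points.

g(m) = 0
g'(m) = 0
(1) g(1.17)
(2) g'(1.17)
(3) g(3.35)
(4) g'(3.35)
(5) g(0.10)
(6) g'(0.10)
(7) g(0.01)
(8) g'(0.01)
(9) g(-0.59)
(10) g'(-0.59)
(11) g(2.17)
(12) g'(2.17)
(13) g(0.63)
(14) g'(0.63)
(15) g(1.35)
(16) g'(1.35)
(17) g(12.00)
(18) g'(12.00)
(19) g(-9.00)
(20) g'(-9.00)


(1) = 0.00
(2) = 0.00
(3) = 0.00
(4) = 0.00
(5) = 0.00
(6) = 0.00
(7) = 0.00
(8) = 0.00
(9) = 0.00
(10) = 0.00
(11) = 0.00
(12) = 0.00
(13) = 0.00
(14) = 0.00
(15) = 0.00
(16) = 0.00
(17) = 0.00
(18) = 0.00
(19) = 0.00
(20) = 0.00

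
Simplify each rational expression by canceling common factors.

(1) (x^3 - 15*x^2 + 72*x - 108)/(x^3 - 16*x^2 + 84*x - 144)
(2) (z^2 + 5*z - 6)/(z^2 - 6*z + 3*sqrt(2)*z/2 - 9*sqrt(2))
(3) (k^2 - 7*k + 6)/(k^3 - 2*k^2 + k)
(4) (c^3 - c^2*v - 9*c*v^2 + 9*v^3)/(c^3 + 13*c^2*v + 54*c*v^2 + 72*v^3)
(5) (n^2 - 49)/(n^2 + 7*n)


(1) = (x - 3)/(x - 4)
(2) = (2*z^2 + 10*z - 12)/(2*z^2 + z*(-12 + 3*sqrt(2)) - 18*sqrt(2))
(3) = (k - 6)/(k^2 - k)
(4) = (c^2 - 4*c*v + 3*v^2)/(c^2 + 10*c*v + 24*v^2)
(5) = (n - 7)/n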